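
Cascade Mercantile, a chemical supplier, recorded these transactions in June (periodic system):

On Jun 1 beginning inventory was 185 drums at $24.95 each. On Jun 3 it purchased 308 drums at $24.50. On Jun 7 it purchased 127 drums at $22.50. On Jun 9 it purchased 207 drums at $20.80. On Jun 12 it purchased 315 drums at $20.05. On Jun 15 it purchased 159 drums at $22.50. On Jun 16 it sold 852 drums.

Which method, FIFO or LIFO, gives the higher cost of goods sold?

FIFO COGS: 185 @ $24.95 + 308 @ $24.50 + 127 @ $22.50 + 207 @ $20.80 + 25 @ $20.05 = $19,826.10
LIFO COGS: 159 @ $22.50 + 315 @ $20.05 + 207 @ $20.80 + 127 @ $22.50 + 44 @ $24.50 = $18,134.35

FIFO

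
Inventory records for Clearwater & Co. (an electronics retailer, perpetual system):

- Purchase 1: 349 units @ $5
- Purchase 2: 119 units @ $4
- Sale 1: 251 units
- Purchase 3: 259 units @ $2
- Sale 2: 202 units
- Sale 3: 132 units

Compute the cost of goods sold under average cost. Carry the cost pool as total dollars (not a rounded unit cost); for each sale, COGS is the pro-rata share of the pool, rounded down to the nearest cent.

COGS = $2,277.25

After Purchase 1: 349 on hand, pool $1,745.00 (≈ $5.0000 each)
After Purchase 2: 468 on hand, pool $2,221.00 (≈ $4.7457 each)
Sale 1, sell 251: 251/468 × $2,221.00 → $1,191.17
After Purchase 3: 476 on hand, pool $1,547.83 (≈ $3.2517 each)
Sale 2, sell 202: 202/476 × $1,547.83 → $656.85
Sale 3, sell 132: 132/274 × $890.98 → $429.23
Total COGS = $1,191.17 + $656.85 + $429.23 = $2,277.25
Ending inventory (cost pool remaining) = $461.75
Check: goods available $2,739.00 = COGS $2,277.25 + ending $461.75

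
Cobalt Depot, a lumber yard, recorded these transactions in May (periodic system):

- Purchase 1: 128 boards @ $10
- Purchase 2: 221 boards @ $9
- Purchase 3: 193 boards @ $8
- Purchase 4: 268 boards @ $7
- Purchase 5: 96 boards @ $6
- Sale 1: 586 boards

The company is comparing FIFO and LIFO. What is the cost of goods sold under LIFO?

COGS = $4,257

FIFO COGS: 128 @ $10 + 221 @ $9 + 193 @ $8 + 44 @ $7 = $5,121
LIFO COGS: 96 @ $6 + 268 @ $7 + 193 @ $8 + 29 @ $9 = $4,257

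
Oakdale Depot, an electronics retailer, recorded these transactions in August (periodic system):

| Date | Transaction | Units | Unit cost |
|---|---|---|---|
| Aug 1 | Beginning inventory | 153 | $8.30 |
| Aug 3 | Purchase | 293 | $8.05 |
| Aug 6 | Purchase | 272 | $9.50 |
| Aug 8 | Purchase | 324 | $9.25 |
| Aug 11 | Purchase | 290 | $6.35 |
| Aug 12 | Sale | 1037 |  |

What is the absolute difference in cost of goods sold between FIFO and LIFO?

$525.25

FIFO COGS: 153 @ $8.30 + 293 @ $8.05 + 272 @ $9.50 + 319 @ $9.25 = $9,163.30
LIFO COGS: 290 @ $6.35 + 324 @ $9.25 + 272 @ $9.50 + 151 @ $8.05 = $8,638.05
Difference = |$9,163.30 − $8,638.05| = $525.25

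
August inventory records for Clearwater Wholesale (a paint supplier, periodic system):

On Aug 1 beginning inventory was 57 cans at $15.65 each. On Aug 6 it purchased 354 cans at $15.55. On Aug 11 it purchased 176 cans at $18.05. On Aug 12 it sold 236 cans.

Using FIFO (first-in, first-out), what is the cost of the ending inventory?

Aug 12, 236 sold [FIFO — oldest first]: 57 @ $15.65 + 179 @ $15.55 = $3,675.50
Ending inventory: 175 @ $15.55 + 176 @ $18.05 = $5,898.05

Ending inventory = $5,898.05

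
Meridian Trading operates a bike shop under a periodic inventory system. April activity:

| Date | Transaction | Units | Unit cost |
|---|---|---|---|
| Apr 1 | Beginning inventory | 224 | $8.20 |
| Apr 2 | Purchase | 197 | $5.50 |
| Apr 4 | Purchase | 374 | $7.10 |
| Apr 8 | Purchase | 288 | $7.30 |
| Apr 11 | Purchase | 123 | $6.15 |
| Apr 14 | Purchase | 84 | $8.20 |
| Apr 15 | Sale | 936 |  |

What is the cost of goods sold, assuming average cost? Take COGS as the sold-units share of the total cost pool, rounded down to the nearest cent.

Apr 15, sell 936: 936/1290 × $9,123.35 → $6,619.73
Ending inventory (cost pool remaining) = $2,503.62
Check: goods available $9,123.35 = COGS $6,619.73 + ending $2,503.62

COGS = $6,619.73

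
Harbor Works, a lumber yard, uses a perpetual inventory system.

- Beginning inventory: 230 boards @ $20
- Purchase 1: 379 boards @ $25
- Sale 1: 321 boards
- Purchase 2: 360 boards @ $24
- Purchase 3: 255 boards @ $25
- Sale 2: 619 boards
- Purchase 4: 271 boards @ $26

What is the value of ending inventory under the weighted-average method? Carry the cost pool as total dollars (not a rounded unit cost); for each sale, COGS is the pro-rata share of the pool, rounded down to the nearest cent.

After Beginning: 230 on hand, pool $4,600.00 (≈ $20.0000 each)
After Purchase 1: 609 on hand, pool $14,075.00 (≈ $23.1117 each)
Sale 1, sell 321: 321/609 × $14,075.00 → $7,418.84
After Purchase 2: 648 on hand, pool $15,296.16 (≈ $23.6052 each)
After Purchase 3: 903 on hand, pool $21,671.16 (≈ $23.9991 each)
Sale 2, sell 619: 619/903 × $21,671.16 → $14,855.42
After Purchase 4: 555 on hand, pool $13,861.74 (≈ $24.9761 each)
Total COGS = $7,418.84 + $14,855.42 = $22,274.26
Ending inventory (cost pool remaining) = $13,861.74

Ending inventory = $13,861.74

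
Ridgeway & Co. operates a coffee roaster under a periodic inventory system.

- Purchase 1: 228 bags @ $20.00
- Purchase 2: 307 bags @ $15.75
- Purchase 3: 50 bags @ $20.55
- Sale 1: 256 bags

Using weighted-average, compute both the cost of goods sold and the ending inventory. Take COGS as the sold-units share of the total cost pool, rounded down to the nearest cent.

Sale 1, sell 256: 256/585 × $10,422.75 → $4,561.06
Ending inventory (cost pool remaining) = $5,861.69
Check: goods available $10,422.75 = COGS $4,561.06 + ending $5,861.69

COGS = $4,561.06; ending inventory = $5,861.69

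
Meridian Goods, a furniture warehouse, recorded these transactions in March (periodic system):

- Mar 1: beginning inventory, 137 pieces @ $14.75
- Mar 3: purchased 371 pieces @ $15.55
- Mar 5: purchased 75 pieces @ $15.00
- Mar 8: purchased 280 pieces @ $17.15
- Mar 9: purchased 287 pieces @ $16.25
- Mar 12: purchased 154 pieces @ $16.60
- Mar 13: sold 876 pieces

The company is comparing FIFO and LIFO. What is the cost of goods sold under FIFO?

FIFO COGS: 137 @ $14.75 + 371 @ $15.55 + 75 @ $15.00 + 280 @ $17.15 + 13 @ $16.25 = $13,928.05
LIFO COGS: 154 @ $16.60 + 287 @ $16.25 + 280 @ $17.15 + 75 @ $15.00 + 80 @ $15.55 = $14,391.15

COGS = $13,928.05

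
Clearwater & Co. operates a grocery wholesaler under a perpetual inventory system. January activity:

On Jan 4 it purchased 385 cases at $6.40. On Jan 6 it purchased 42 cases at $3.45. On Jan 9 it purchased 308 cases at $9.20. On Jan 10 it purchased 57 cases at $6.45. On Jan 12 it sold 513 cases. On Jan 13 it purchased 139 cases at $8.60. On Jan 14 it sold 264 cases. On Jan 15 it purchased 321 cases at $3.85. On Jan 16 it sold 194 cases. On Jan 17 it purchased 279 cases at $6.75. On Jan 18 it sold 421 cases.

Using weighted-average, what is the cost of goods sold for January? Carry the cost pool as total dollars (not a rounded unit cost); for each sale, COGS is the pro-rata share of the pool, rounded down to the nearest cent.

COGS = $9,300.33

After Jan 4: 385 on hand, pool $2,464.00 (≈ $6.4000 each)
After Jan 6: 427 on hand, pool $2,608.90 (≈ $6.1098 each)
After Jan 9: 735 on hand, pool $5,442.50 (≈ $7.4048 each)
After Jan 10: 792 on hand, pool $5,810.15 (≈ $7.3360 each)
Jan 12, sell 513: 513/792 × $5,810.15 → $3,763.39
After Jan 13: 418 on hand, pool $3,242.16 (≈ $7.7564 each)
Jan 14, sell 264: 264/418 × $3,242.16 → $2,047.68
After Jan 15: 475 on hand, pool $2,430.33 (≈ $5.1165 each)
Jan 16, sell 194: 194/475 × $2,430.33 → $992.59
After Jan 17: 560 on hand, pool $3,320.99 (≈ $5.9303 each)
Jan 18, sell 421: 421/560 × $3,320.99 → $2,496.67
Total COGS = $3,763.39 + $2,047.68 + $992.59 + $2,496.67 = $9,300.33
Ending inventory (cost pool remaining) = $824.32
Check: goods available $10,124.65 = COGS $9,300.33 + ending $824.32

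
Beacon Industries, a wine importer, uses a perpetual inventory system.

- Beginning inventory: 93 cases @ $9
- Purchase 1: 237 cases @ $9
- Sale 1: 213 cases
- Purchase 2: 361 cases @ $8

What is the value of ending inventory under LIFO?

Ending inventory = $3,941

Sale 1 (213) [LIFO — newest first]: 213 @ $9 = $1,917
Ending inventory: 93 @ $9 + 24 @ $9 + 361 @ $8 = $3,941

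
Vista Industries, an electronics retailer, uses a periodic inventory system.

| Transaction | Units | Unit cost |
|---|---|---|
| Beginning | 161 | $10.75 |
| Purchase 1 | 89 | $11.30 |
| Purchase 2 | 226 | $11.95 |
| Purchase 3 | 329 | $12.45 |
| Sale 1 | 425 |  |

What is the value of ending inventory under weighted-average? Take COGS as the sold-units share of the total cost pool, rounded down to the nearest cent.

Ending inventory = $4,500.15

Sale 1, sell 425: 425/805 × $9,533.20 → $5,033.05
Ending inventory (cost pool remaining) = $4,500.15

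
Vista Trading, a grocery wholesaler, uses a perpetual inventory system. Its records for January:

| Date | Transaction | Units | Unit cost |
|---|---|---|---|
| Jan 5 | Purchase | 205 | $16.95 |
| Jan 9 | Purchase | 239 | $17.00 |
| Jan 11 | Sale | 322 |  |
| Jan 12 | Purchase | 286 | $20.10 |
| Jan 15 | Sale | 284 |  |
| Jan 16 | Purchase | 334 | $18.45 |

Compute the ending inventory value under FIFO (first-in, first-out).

Jan 11, 322 sold [FIFO — oldest first]: 205 @ $16.95 + 117 @ $17.00 = $5,463.75
Jan 15, 284 sold [FIFO — oldest first]: 122 @ $17.00 + 162 @ $20.10 = $5,330.20
Total COGS = $5,463.75 + $5,330.20 = $10,793.95
Ending inventory: 124 @ $20.10 + 334 @ $18.45 = $8,654.70

Ending inventory = $8,654.70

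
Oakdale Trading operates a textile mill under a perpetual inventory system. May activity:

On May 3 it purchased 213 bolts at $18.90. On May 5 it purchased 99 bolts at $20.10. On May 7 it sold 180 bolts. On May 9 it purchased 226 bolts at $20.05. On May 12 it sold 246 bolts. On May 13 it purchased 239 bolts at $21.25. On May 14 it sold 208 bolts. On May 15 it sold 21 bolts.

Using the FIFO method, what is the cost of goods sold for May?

May 7, 180 sold [FIFO — oldest first]: 180 @ $18.90 = $3,402.00
May 12, 246 sold [FIFO — oldest first]: 33 @ $18.90 + 99 @ $20.10 + 114 @ $20.05 = $4,899.30
May 14, 208 sold [FIFO — oldest first]: 112 @ $20.05 + 96 @ $21.25 = $4,285.60
May 15, 21 sold [FIFO — oldest first]: 21 @ $21.25 = $446.25
Total COGS = $3,402.00 + $4,899.30 + $4,285.60 + $446.25 = $13,033.15
Ending inventory: 122 @ $21.25 = $2,592.50
Check: goods available $15,625.65 = COGS $13,033.15 + ending $2,592.50

COGS = $13,033.15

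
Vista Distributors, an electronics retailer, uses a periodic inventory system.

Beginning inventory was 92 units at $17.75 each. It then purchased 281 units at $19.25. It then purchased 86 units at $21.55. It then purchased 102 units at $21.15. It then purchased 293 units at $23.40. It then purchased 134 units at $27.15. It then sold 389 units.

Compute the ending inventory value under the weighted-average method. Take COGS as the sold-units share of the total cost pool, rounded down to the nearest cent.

Ending inventory = $13,063.51

Sale 1, sell 389: 389/988 × $21,547.15 → $8,483.64
Ending inventory (cost pool remaining) = $13,063.51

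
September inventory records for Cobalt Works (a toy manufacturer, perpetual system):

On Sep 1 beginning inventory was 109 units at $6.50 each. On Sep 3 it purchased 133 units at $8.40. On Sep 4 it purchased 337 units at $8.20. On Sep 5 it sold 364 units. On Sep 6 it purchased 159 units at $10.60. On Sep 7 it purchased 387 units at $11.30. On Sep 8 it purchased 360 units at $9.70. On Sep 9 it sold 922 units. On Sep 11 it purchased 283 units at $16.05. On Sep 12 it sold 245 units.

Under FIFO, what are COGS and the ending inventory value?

COGS = $14,877.90; ending inventory = $3,803.85

Sep 5, 364 sold [FIFO — oldest first]: 109 @ $6.50 + 133 @ $8.40 + 122 @ $8.20 = $2,826.10
Sep 9, 922 sold [FIFO — oldest first]: 215 @ $8.20 + 159 @ $10.60 + 387 @ $11.30 + 161 @ $9.70 = $9,383.20
Sep 12, 245 sold [FIFO — oldest first]: 199 @ $9.70 + 46 @ $16.05 = $2,668.60
Total COGS = $2,826.10 + $9,383.20 + $2,668.60 = $14,877.90
Ending inventory: 237 @ $16.05 = $3,803.85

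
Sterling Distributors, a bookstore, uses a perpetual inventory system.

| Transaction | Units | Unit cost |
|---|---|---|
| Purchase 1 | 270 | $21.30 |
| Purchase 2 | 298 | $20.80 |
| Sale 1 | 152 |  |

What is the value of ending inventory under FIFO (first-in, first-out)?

Ending inventory = $8,711.80

Sale 1 (152) [FIFO — oldest first]: 152 @ $21.30 = $3,237.60
Ending inventory: 118 @ $21.30 + 298 @ $20.80 = $8,711.80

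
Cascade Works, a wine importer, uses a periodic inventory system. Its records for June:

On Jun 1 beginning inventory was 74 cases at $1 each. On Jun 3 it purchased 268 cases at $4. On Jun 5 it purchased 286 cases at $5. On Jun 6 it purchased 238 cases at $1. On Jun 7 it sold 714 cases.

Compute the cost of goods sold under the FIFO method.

Jun 7, 714 sold [FIFO — oldest first]: 74 @ $1 + 268 @ $4 + 286 @ $5 + 86 @ $1 = $2,662
Ending inventory: 152 @ $1 = $152

COGS = $2,662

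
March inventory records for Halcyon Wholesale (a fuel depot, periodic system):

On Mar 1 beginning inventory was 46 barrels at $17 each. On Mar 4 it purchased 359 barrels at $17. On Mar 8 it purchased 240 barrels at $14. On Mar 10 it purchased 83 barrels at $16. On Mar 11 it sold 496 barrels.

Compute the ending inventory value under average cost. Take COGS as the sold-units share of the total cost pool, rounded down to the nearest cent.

Mar 11, sell 496: 496/728 × $11,573.00 → $7,884.90
Ending inventory (cost pool remaining) = $3,688.10
Check: goods available $11,573.00 = COGS $7,884.90 + ending $3,688.10

Ending inventory = $3,688.10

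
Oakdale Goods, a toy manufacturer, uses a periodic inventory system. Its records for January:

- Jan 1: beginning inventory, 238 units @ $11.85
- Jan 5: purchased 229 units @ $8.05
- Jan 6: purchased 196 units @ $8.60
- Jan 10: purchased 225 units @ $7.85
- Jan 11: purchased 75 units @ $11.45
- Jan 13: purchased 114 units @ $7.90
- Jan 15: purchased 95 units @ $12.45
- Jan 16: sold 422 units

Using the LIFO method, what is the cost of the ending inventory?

Jan 16, 422 sold [LIFO — newest first]: 95 @ $12.45 + 114 @ $7.90 + 75 @ $11.45 + 138 @ $7.85 = $4,025.40
Ending inventory: 238 @ $11.85 + 229 @ $8.05 + 196 @ $8.60 + 87 @ $7.85 = $7,032.30

Ending inventory = $7,032.30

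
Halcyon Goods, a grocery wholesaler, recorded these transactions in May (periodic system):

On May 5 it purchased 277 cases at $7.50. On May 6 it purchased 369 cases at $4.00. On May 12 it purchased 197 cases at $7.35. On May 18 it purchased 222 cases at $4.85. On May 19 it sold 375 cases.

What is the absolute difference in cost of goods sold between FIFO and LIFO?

FIFO COGS: 277 @ $7.50 + 98 @ $4.00 = $2,469.50
LIFO COGS: 222 @ $4.85 + 153 @ $7.35 = $2,201.25
Difference = |$2,469.50 − $2,201.25| = $268.25

$268.25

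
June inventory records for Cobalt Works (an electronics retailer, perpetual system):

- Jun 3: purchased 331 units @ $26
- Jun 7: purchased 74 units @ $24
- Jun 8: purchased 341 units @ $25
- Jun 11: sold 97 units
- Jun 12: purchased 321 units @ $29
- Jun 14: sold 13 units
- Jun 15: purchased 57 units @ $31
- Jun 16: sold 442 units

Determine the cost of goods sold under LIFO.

Jun 11, 97 sold [LIFO — newest first]: 97 @ $25 = $2,425
Jun 14, 13 sold [LIFO — newest first]: 13 @ $29 = $377
Jun 16, 442 sold [LIFO — newest first]: 57 @ $31 + 308 @ $29 + 77 @ $25 = $12,624
Total COGS = $2,425 + $377 + $12,624 = $15,426
Ending inventory: 331 @ $26 + 74 @ $24 + 167 @ $25 = $14,557

COGS = $15,426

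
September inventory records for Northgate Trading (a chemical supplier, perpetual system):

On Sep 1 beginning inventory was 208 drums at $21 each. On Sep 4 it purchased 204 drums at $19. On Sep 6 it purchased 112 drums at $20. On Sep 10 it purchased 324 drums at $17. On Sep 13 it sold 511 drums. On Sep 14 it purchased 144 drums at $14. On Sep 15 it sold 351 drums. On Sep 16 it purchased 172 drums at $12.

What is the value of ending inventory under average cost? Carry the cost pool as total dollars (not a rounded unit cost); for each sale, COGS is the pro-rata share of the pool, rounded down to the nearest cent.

Ending inventory = $4,326.52

After Sep 1: 208 on hand, pool $4,368.00 (≈ $21.0000 each)
After Sep 4: 412 on hand, pool $8,244.00 (≈ $20.0097 each)
After Sep 6: 524 on hand, pool $10,484.00 (≈ $20.0076 each)
After Sep 10: 848 on hand, pool $15,992.00 (≈ $18.8585 each)
Sep 13, sell 511: 511/848 × $15,992.00 → $9,636.68
After Sep 14: 481 on hand, pool $8,371.32 (≈ $17.4040 each)
Sep 15, sell 351: 351/481 × $8,371.32 → $6,108.80
After Sep 16: 302 on hand, pool $4,326.52 (≈ $14.3262 each)
Total COGS = $9,636.68 + $6,108.80 = $15,745.48
Ending inventory (cost pool remaining) = $4,326.52
Check: goods available $20,072.00 = COGS $15,745.48 + ending $4,326.52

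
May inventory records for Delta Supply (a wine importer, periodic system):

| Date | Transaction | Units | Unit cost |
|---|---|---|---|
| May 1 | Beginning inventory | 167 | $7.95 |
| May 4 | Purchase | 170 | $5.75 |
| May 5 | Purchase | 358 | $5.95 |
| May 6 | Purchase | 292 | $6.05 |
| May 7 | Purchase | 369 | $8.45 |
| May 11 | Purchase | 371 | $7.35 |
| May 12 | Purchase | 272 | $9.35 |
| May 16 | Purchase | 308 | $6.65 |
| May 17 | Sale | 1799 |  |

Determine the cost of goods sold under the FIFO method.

COGS = $12,719.95

May 17, 1799 sold [FIFO — oldest first]: 167 @ $7.95 + 170 @ $5.75 + 358 @ $5.95 + 292 @ $6.05 + 369 @ $8.45 + 371 @ $7.35 + 72 @ $9.35 = $12,719.95
Ending inventory: 200 @ $9.35 + 308 @ $6.65 = $3,918.20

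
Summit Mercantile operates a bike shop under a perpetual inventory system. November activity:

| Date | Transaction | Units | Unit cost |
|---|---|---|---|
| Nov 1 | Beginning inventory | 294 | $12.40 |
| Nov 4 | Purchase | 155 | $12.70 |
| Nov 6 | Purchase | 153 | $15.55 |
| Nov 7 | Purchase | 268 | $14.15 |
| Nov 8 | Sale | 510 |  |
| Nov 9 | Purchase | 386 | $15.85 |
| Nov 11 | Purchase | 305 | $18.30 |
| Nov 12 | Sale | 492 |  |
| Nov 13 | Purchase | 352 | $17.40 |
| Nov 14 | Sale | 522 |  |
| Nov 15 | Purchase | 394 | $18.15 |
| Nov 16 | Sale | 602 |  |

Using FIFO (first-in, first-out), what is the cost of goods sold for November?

Nov 8, 510 sold [FIFO — oldest first]: 294 @ $12.40 + 155 @ $12.70 + 61 @ $15.55 = $6,562.65
Nov 12, 492 sold [FIFO — oldest first]: 92 @ $15.55 + 268 @ $14.15 + 132 @ $15.85 = $7,315.00
Nov 14, 522 sold [FIFO — oldest first]: 254 @ $15.85 + 268 @ $18.30 = $8,930.30
Nov 16, 602 sold [FIFO — oldest first]: 37 @ $18.30 + 352 @ $17.40 + 213 @ $18.15 = $10,667.85
Total COGS = $6,562.65 + $7,315.00 + $8,930.30 + $10,667.85 = $33,475.80
Ending inventory: 181 @ $18.15 = $3,285.15

COGS = $33,475.80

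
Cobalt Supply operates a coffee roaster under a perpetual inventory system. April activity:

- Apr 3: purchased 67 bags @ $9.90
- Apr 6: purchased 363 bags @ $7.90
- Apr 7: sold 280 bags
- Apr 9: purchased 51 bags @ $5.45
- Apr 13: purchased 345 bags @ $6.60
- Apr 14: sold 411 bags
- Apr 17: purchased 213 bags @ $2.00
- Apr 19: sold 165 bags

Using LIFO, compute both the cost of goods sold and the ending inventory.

COGS = $5,215.45; ending inventory = $1,296.50

Apr 7, 280 sold [LIFO — newest first]: 280 @ $7.90 = $2,212.00
Apr 14, 411 sold [LIFO — newest first]: 345 @ $6.60 + 51 @ $5.45 + 15 @ $7.90 = $2,673.45
Apr 19, 165 sold [LIFO — newest first]: 165 @ $2.00 = $330.00
Total COGS = $2,212.00 + $2,673.45 + $330.00 = $5,215.45
Ending inventory: 67 @ $9.90 + 68 @ $7.90 + 48 @ $2.00 = $1,296.50
Check: goods available $6,511.95 = COGS $5,215.45 + ending $1,296.50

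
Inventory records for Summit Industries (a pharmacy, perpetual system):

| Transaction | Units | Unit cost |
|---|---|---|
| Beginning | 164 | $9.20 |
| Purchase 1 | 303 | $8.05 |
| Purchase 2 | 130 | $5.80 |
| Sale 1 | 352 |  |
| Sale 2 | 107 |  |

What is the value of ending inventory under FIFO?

Ending inventory = $818.40

Sale 1 (352) [FIFO — oldest first]: 164 @ $9.20 + 188 @ $8.05 = $3,022.20
Sale 2 (107) [FIFO — oldest first]: 107 @ $8.05 = $861.35
Total COGS = $3,022.20 + $861.35 = $3,883.55
Ending inventory: 8 @ $8.05 + 130 @ $5.80 = $818.40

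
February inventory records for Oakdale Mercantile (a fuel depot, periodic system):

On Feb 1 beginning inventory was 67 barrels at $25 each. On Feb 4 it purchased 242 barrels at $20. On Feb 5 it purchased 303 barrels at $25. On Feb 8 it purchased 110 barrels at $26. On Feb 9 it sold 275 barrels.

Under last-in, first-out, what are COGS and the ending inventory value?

COGS = $6,985; ending inventory = $9,965

Feb 9, 275 sold [LIFO — newest first]: 110 @ $26 + 165 @ $25 = $6,985
Ending inventory: 67 @ $25 + 242 @ $20 + 138 @ $25 = $9,965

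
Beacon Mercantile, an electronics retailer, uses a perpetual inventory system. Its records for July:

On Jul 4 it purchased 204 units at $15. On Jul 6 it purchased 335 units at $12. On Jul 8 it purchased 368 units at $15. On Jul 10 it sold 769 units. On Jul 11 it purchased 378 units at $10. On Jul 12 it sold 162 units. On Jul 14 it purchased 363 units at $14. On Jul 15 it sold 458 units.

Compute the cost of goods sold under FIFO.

Jul 10, 769 sold [FIFO — oldest first]: 204 @ $15 + 335 @ $12 + 230 @ $15 = $10,530
Jul 12, 162 sold [FIFO — oldest first]: 138 @ $15 + 24 @ $10 = $2,310
Jul 15, 458 sold [FIFO — oldest first]: 354 @ $10 + 104 @ $14 = $4,996
Total COGS = $10,530 + $2,310 + $4,996 = $17,836
Ending inventory: 259 @ $14 = $3,626

COGS = $17,836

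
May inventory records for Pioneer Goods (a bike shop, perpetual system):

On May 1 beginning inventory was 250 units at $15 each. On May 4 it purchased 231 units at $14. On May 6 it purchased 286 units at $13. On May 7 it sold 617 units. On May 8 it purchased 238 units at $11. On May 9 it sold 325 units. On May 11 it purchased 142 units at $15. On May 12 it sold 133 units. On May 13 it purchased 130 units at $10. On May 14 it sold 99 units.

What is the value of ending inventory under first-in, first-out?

May 7, 617 sold [FIFO — oldest first]: 250 @ $15 + 231 @ $14 + 136 @ $13 = $8,752
May 9, 325 sold [FIFO — oldest first]: 150 @ $13 + 175 @ $11 = $3,875
May 12, 133 sold [FIFO — oldest first]: 63 @ $11 + 70 @ $15 = $1,743
May 14, 99 sold [FIFO — oldest first]: 72 @ $15 + 27 @ $10 = $1,350
Total COGS = $8,752 + $3,875 + $1,743 + $1,350 = $15,720
Ending inventory: 103 @ $10 = $1,030
Check: goods available $16,750 = COGS $15,720 + ending $1,030

Ending inventory = $1,030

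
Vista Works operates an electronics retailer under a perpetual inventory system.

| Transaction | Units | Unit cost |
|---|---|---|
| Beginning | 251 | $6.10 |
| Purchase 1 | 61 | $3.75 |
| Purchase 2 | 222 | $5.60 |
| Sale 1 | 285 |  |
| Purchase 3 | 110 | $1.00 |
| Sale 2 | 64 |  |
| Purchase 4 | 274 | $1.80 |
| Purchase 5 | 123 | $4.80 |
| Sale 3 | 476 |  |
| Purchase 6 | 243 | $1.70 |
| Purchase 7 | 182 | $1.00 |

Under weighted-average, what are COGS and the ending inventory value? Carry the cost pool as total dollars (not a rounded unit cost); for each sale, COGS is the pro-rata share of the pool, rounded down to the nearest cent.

COGS = $3,471.03; ending inventory = $1,320.72

After Beginning: 251 on hand, pool $1,531.10 (≈ $6.1000 each)
After Purchase 1: 312 on hand, pool $1,759.85 (≈ $5.6405 each)
After Purchase 2: 534 on hand, pool $3,003.05 (≈ $5.6237 each)
Sale 1, sell 285: 285/534 × $3,003.05 → $1,602.75
After Purchase 3: 359 on hand, pool $1,510.30 (≈ $4.2070 each)
Sale 2, sell 64: 64/359 × $1,510.30 → $269.24
After Purchase 4: 569 on hand, pool $1,734.26 (≈ $3.0479 each)
After Purchase 5: 692 on hand, pool $2,324.66 (≈ $3.3593 each)
Sale 3, sell 476: 476/692 × $2,324.66 → $1,599.04
After Purchase 6: 459 on hand, pool $1,138.72 (≈ $2.4809 each)
After Purchase 7: 641 on hand, pool $1,320.72 (≈ $2.0604 each)
Total COGS = $1,602.75 + $269.24 + $1,599.04 = $3,471.03
Ending inventory (cost pool remaining) = $1,320.72
Check: goods available $4,791.75 = COGS $3,471.03 + ending $1,320.72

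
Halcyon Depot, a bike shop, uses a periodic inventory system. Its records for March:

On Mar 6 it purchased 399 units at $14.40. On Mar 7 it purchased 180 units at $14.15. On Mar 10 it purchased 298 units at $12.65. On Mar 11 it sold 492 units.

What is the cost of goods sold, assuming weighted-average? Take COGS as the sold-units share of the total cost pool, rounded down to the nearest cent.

Mar 11, sell 492: 492/877 × $12,062.30 → $6,766.99
Ending inventory (cost pool remaining) = $5,295.31
Check: goods available $12,062.30 = COGS $6,766.99 + ending $5,295.31

COGS = $6,766.99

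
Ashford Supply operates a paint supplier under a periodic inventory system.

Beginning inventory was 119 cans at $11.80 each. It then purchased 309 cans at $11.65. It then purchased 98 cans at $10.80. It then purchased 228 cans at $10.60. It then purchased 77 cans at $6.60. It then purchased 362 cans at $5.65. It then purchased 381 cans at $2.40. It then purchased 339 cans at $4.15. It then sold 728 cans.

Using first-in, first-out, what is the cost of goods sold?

COGS = $8,203.65

Sale 1 (728) [FIFO — oldest first]: 119 @ $11.80 + 309 @ $11.65 + 98 @ $10.80 + 202 @ $10.60 = $8,203.65
Ending inventory: 26 @ $10.60 + 77 @ $6.60 + 362 @ $5.65 + 381 @ $2.40 + 339 @ $4.15 = $5,150.35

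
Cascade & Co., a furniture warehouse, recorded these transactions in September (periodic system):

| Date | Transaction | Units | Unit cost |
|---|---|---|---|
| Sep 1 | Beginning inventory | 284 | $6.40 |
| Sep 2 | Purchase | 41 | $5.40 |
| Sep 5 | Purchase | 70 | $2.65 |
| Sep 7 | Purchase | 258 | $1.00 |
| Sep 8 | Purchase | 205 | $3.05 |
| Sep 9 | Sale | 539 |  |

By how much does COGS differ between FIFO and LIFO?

$1,267.35

FIFO COGS: 284 @ $6.40 + 41 @ $5.40 + 70 @ $2.65 + 144 @ $1.00 = $2,368.50
LIFO COGS: 205 @ $3.05 + 258 @ $1.00 + 70 @ $2.65 + 6 @ $5.40 = $1,101.15
Difference = |$2,368.50 − $1,101.15| = $1,267.35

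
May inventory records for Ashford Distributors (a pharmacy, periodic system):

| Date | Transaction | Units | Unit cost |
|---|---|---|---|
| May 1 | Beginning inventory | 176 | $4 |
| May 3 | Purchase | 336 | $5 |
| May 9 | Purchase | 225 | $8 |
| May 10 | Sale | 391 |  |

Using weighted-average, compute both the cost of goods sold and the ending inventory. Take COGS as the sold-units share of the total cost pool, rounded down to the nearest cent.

May 10, sell 391: 391/737 × $4,184.00 → $2,219.73
Ending inventory (cost pool remaining) = $1,964.27
Check: goods available $4,184.00 = COGS $2,219.73 + ending $1,964.27

COGS = $2,219.73; ending inventory = $1,964.27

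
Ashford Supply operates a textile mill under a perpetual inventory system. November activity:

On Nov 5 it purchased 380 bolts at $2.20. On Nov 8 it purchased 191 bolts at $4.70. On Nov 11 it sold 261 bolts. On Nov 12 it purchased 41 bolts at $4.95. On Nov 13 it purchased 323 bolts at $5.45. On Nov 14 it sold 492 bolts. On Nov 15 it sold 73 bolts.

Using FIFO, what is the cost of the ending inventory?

Ending inventory = $594.05

Nov 11, 261 sold [FIFO — oldest first]: 261 @ $2.20 = $574.20
Nov 14, 492 sold [FIFO — oldest first]: 119 @ $2.20 + 191 @ $4.70 + 41 @ $4.95 + 141 @ $5.45 = $2,130.90
Nov 15, 73 sold [FIFO — oldest first]: 73 @ $5.45 = $397.85
Total COGS = $574.20 + $2,130.90 + $397.85 = $3,102.95
Ending inventory: 109 @ $5.45 = $594.05
Check: goods available $3,697.00 = COGS $3,102.95 + ending $594.05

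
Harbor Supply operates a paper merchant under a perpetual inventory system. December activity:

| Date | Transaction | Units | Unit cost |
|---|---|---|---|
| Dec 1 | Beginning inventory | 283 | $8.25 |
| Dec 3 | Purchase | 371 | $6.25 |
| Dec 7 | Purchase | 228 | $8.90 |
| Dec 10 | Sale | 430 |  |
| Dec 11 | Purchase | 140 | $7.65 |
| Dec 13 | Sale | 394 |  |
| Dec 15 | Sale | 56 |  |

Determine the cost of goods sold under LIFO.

COGS = $6,582.20

Dec 10, 430 sold [LIFO — newest first]: 228 @ $8.90 + 202 @ $6.25 = $3,291.70
Dec 13, 394 sold [LIFO — newest first]: 140 @ $7.65 + 169 @ $6.25 + 85 @ $8.25 = $2,828.50
Dec 15, 56 sold [LIFO — newest first]: 56 @ $8.25 = $462.00
Total COGS = $3,291.70 + $2,828.50 + $462.00 = $6,582.20
Ending inventory: 142 @ $8.25 = $1,171.50
Check: goods available $7,753.70 = COGS $6,582.20 + ending $1,171.50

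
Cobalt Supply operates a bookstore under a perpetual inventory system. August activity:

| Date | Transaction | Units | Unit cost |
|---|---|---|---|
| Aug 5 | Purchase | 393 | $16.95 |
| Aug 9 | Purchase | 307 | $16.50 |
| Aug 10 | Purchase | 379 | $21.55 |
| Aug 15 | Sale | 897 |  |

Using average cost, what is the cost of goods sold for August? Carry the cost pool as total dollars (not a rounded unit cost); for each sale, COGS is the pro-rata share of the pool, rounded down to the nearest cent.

After Aug 5: 393 on hand, pool $6,661.35 (≈ $16.9500 each)
After Aug 9: 700 on hand, pool $11,726.85 (≈ $16.7526 each)
After Aug 10: 1079 on hand, pool $19,894.30 (≈ $18.4377 each)
Aug 15, sell 897: 897/1079 × $19,894.30 → $16,538.63
Ending inventory (cost pool remaining) = $3,355.67

COGS = $16,538.63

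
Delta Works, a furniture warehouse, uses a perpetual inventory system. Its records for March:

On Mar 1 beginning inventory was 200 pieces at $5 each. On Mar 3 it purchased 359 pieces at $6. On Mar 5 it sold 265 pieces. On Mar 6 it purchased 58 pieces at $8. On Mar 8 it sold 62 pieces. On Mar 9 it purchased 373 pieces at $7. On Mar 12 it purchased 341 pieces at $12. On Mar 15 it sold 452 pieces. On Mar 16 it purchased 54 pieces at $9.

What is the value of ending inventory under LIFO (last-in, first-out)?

Ending inventory = $3,860

Mar 5, 265 sold [LIFO — newest first]: 265 @ $6 = $1,590
Mar 8, 62 sold [LIFO — newest first]: 58 @ $8 + 4 @ $6 = $488
Mar 15, 452 sold [LIFO — newest first]: 341 @ $12 + 111 @ $7 = $4,869
Total COGS = $1,590 + $488 + $4,869 = $6,947
Ending inventory: 200 @ $5 + 90 @ $6 + 262 @ $7 + 54 @ $9 = $3,860
Check: goods available $10,807 = COGS $6,947 + ending $3,860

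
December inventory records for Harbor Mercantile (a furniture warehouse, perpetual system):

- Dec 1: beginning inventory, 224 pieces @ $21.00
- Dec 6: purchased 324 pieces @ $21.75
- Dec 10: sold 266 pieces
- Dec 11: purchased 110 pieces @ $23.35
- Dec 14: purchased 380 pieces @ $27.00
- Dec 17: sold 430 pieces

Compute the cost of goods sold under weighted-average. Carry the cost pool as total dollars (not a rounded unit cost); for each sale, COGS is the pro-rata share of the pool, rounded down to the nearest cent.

COGS = $16,217.53

After Dec 1: 224 on hand, pool $4,704.00 (≈ $21.0000 each)
After Dec 6: 548 on hand, pool $11,751.00 (≈ $21.4434 each)
Dec 10, sell 266: 266/548 × $11,751.00 → $5,703.95
After Dec 11: 392 on hand, pool $8,615.55 (≈ $21.9784 each)
After Dec 14: 772 on hand, pool $18,875.55 (≈ $24.4502 each)
Dec 17, sell 430: 430/772 × $18,875.55 → $10,513.58
Total COGS = $5,703.95 + $10,513.58 = $16,217.53
Ending inventory (cost pool remaining) = $8,361.97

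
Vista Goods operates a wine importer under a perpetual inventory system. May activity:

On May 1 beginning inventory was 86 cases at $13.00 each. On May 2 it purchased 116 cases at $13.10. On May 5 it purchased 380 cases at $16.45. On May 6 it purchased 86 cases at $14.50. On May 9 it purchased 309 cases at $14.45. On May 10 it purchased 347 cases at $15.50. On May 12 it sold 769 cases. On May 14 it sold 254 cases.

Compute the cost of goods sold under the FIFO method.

May 12, 769 sold [FIFO — oldest first]: 86 @ $13.00 + 116 @ $13.10 + 380 @ $16.45 + 86 @ $14.50 + 101 @ $14.45 = $11,595.05
May 14, 254 sold [FIFO — oldest first]: 208 @ $14.45 + 46 @ $15.50 = $3,718.60
Total COGS = $11,595.05 + $3,718.60 = $15,313.65
Ending inventory: 301 @ $15.50 = $4,665.50
Check: goods available $19,979.15 = COGS $15,313.65 + ending $4,665.50

COGS = $15,313.65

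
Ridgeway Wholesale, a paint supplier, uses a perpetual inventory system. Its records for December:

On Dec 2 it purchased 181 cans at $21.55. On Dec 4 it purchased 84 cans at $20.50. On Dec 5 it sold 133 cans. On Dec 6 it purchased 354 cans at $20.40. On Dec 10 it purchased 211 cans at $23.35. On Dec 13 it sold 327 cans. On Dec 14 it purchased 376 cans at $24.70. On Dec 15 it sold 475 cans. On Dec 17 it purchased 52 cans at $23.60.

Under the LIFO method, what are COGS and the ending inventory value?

COGS = $21,378.00; ending inventory = $6,907.40

Dec 5, 133 sold [LIFO — newest first]: 84 @ $20.50 + 49 @ $21.55 = $2,777.95
Dec 13, 327 sold [LIFO — newest first]: 211 @ $23.35 + 116 @ $20.40 = $7,293.25
Dec 15, 475 sold [LIFO — newest first]: 376 @ $24.70 + 99 @ $20.40 = $11,306.80
Total COGS = $2,777.95 + $7,293.25 + $11,306.80 = $21,378.00
Ending inventory: 132 @ $21.55 + 139 @ $20.40 + 52 @ $23.60 = $6,907.40
Check: goods available $28,285.40 = COGS $21,378.00 + ending $6,907.40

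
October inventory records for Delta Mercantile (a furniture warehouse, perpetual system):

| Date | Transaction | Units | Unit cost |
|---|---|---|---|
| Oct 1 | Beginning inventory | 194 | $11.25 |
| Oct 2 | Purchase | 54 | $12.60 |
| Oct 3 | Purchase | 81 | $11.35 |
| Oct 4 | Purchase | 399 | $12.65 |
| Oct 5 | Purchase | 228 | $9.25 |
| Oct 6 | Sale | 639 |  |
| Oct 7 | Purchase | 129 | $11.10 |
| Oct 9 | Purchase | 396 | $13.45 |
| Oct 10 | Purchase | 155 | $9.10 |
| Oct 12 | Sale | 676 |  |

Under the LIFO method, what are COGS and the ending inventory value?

COGS = $15,416.75; ending inventory = $3,690.45

Oct 6, 639 sold [LIFO — newest first]: 228 @ $9.25 + 399 @ $12.65 + 12 @ $11.35 = $7,292.55
Oct 12, 676 sold [LIFO — newest first]: 155 @ $9.10 + 396 @ $13.45 + 125 @ $11.10 = $8,124.20
Total COGS = $7,292.55 + $8,124.20 = $15,416.75
Ending inventory: 194 @ $11.25 + 54 @ $12.60 + 69 @ $11.35 + 4 @ $11.10 = $3,690.45
Check: goods available $19,107.20 = COGS $15,416.75 + ending $3,690.45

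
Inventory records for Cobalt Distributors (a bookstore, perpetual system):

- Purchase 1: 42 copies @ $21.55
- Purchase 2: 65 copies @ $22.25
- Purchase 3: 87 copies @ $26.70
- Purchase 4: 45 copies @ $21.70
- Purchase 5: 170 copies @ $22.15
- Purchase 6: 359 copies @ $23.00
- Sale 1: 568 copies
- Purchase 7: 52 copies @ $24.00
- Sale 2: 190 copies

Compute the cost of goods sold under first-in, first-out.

Sale 1 (568) [FIFO — oldest first]: 42 @ $21.55 + 65 @ $22.25 + 87 @ $26.70 + 45 @ $21.70 + 170 @ $22.15 + 159 @ $23.00 = $13,073.25
Sale 2 (190) [FIFO — oldest first]: 190 @ $23.00 = $4,370.00
Total COGS = $13,073.25 + $4,370.00 = $17,443.25
Ending inventory: 10 @ $23.00 + 52 @ $24.00 = $1,478.00

COGS = $17,443.25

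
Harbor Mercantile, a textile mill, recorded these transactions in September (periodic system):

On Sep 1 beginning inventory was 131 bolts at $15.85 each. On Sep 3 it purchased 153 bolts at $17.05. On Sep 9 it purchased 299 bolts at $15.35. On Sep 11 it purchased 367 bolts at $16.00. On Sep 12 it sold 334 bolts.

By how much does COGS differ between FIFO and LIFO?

$108.50

FIFO COGS: 131 @ $15.85 + 153 @ $17.05 + 50 @ $15.35 = $5,452.50
LIFO COGS: 334 @ $16.00 = $5,344.00
Difference = |$5,452.50 − $5,344.00| = $108.50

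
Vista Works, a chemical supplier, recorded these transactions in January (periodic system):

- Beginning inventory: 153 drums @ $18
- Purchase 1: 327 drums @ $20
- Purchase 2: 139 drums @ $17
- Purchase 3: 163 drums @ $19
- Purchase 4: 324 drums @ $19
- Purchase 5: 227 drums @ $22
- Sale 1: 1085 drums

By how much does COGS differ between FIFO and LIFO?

FIFO COGS: 153 @ $18 + 327 @ $20 + 139 @ $17 + 163 @ $19 + 303 @ $19 = $20,511
LIFO COGS: 227 @ $22 + 324 @ $19 + 163 @ $19 + 139 @ $17 + 232 @ $20 = $21,250
Difference = |$20,511 − $21,250| = $739

$739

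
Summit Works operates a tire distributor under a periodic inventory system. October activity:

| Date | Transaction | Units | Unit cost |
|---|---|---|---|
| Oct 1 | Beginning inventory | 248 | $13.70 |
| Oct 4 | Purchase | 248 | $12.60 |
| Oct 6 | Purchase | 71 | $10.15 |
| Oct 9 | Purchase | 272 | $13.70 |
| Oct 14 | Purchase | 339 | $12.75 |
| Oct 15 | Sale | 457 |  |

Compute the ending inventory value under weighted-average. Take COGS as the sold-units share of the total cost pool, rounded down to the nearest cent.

Oct 15, sell 457: 457/1178 × $15,291.70 → $5,932.34
Ending inventory (cost pool remaining) = $9,359.36

Ending inventory = $9,359.36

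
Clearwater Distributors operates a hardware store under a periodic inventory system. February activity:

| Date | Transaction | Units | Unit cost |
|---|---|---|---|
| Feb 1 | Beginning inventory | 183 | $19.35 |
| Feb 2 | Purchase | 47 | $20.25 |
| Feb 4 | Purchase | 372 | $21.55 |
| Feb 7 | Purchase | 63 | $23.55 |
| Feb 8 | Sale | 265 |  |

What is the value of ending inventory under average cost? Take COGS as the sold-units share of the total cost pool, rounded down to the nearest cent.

Ending inventory = $8,416.88

Feb 8, sell 265: 265/665 × $13,993.05 → $5,576.17
Ending inventory (cost pool remaining) = $8,416.88
Check: goods available $13,993.05 = COGS $5,576.17 + ending $8,416.88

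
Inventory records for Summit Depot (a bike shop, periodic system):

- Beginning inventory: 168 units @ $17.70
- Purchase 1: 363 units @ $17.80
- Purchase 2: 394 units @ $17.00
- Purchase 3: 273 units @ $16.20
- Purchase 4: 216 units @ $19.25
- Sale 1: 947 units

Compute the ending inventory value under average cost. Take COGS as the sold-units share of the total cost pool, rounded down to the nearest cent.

Ending inventory = $8,162.13

Sale 1, sell 947: 947/1414 × $24,713.60 → $16,551.47
Ending inventory (cost pool remaining) = $8,162.13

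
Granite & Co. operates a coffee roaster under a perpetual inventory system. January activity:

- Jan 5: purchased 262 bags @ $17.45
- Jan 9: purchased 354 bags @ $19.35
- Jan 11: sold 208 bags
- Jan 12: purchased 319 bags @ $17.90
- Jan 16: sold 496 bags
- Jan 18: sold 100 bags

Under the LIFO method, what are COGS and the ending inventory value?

COGS = $14,845.95; ending inventory = $2,285.95

Jan 11, 208 sold [LIFO — newest first]: 208 @ $19.35 = $4,024.80
Jan 16, 496 sold [LIFO — newest first]: 319 @ $17.90 + 146 @ $19.35 + 31 @ $17.45 = $9,076.15
Jan 18, 100 sold [LIFO — newest first]: 100 @ $17.45 = $1,745.00
Total COGS = $4,024.80 + $9,076.15 + $1,745.00 = $14,845.95
Ending inventory: 131 @ $17.45 = $2,285.95
Check: goods available $17,131.90 = COGS $14,845.95 + ending $2,285.95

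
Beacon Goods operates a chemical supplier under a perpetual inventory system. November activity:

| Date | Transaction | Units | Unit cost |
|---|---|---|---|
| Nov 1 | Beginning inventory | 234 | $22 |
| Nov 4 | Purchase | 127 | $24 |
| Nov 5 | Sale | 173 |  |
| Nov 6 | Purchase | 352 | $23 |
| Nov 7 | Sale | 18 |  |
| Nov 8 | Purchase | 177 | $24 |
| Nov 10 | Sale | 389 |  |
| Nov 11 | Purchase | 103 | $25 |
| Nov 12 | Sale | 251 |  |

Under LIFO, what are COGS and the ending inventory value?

COGS = $19,551; ending inventory = $3,564

Nov 5, 173 sold [LIFO — newest first]: 127 @ $24 + 46 @ $22 = $4,060
Nov 7, 18 sold [LIFO — newest first]: 18 @ $23 = $414
Nov 10, 389 sold [LIFO — newest first]: 177 @ $24 + 212 @ $23 = $9,124
Nov 12, 251 sold [LIFO — newest first]: 103 @ $25 + 122 @ $23 + 26 @ $22 = $5,953
Total COGS = $4,060 + $414 + $9,124 + $5,953 = $19,551
Ending inventory: 162 @ $22 = $3,564
Check: goods available $23,115 = COGS $19,551 + ending $3,564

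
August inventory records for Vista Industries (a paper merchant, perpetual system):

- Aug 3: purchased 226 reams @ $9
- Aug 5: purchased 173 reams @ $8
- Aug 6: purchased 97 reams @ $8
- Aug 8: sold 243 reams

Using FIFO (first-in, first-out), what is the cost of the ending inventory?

Aug 8, 243 sold [FIFO — oldest first]: 226 @ $9 + 17 @ $8 = $2,170
Ending inventory: 156 @ $8 + 97 @ $8 = $2,024
Check: goods available $4,194 = COGS $2,170 + ending $2,024

Ending inventory = $2,024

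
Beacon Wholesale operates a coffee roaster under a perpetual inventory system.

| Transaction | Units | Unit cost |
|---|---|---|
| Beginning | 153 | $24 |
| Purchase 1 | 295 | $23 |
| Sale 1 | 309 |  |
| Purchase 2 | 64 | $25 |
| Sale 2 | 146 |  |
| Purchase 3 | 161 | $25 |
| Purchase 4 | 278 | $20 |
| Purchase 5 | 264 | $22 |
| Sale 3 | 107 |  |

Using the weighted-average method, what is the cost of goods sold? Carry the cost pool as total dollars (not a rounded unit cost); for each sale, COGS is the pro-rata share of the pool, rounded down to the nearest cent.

COGS = $13,055.40

After Beginning: 153 on hand, pool $3,672.00 (≈ $24.0000 each)
After Purchase 1: 448 on hand, pool $10,457.00 (≈ $23.3415 each)
Sale 1, sell 309: 309/448 × $10,457.00 → $7,212.52
After Purchase 2: 203 on hand, pool $4,844.48 (≈ $23.8644 each)
Sale 2, sell 146: 146/203 × $4,844.48 → $3,484.20
After Purchase 3: 218 on hand, pool $5,385.28 (≈ $24.7031 each)
After Purchase 4: 496 on hand, pool $10,945.28 (≈ $22.0671 each)
After Purchase 5: 760 on hand, pool $16,753.28 (≈ $22.0438 each)
Sale 3, sell 107: 107/760 × $16,753.28 → $2,358.68
Total COGS = $7,212.52 + $3,484.20 + $2,358.68 = $13,055.40
Ending inventory (cost pool remaining) = $14,394.60
Check: goods available $27,450.00 = COGS $13,055.40 + ending $14,394.60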